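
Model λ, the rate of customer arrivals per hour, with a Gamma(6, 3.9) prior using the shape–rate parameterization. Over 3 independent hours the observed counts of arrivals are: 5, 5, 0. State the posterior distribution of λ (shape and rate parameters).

Total count ∑xᵢ = 10 over n = 3 hours.
Gamma is conjugate to the Poisson likelihood: posterior is Gamma(shape = 6+10 = 16, rate = 3.9+3 = 6.9).

Posterior: Gamma(shape=16, rate=6.9)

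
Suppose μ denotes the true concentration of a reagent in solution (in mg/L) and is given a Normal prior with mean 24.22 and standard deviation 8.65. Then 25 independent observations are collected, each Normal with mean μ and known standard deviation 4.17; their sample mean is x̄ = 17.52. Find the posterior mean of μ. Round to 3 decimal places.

Posterior mean ≈ 17.582

With known σ, the Normal prior is conjugate. Weight on the data is w = (n/σ²)/(n/σ² + 1/τ₀²) = 1.43770/(1.43770+0.0133650) = 0.99079.
Posterior mean = w·x̄ + (1−w)·μ₀ = 0.99079·17.52 + 0.0092105·24.22 = 17.582.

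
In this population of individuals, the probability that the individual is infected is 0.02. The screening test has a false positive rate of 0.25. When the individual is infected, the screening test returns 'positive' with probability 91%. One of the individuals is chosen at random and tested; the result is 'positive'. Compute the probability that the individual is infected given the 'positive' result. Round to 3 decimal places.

Let H be the event that the individual is infected. P(H) = 0.02, so P(¬H) = 0.98. With E the 'positive' result, P(E|H) = 0.91 and P(E|¬H) = 0.25.
P(E) = 0.91·0.02 + 0.25·0.98 = 0.018200 + 0.24500 = 0.26320.
By Bayes' theorem, P(H|E) = 0.018200 / 0.26320 = 0.069.

P(H | E) ≈ 0.069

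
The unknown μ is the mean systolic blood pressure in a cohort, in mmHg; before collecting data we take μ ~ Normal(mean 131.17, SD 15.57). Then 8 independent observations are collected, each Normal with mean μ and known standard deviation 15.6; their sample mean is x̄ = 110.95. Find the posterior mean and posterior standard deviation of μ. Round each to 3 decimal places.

Posterior mean ≈ 113.204; posterior SD ≈ 5.199

Prior precision 1/τ₀² = 1/15.57² = 0.00412499; data precision n/σ² = 8/15.6² = 0.0328731.
Posterior precision = 0.00412499 + 0.0328731 = 0.0369981, giving posterior SD = 1/√0.0369981 = 5.199.
Posterior mean = (0.00412499·131.17 + 0.0328731·110.95) / 0.0369981 = 113.204.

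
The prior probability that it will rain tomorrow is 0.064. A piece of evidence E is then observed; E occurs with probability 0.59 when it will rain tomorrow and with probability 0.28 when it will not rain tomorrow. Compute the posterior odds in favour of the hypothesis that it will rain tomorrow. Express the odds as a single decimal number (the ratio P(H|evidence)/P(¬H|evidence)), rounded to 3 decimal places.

Prior odds = 0.064/(1−0.064) = 0.068376. In log-odds, ln(0.068376) = -2.6827.
Add log likelihood ratio: ln(2.1071) = 0.74533.
Posterior log-odds = -1.9374, so posterior odds = exp(-1.9374) = 0.14408.

Posterior odds ≈ 0.144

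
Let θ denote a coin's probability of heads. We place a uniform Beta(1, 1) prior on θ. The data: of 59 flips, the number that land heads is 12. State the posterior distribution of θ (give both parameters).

Posterior: Beta(13, 48)

Observing 12 successes and 47 failures updates Beta(1, 1) by adding the success and failure counts to the two shape parameters: α = 1+12 = 13, β = 1+47 = 48.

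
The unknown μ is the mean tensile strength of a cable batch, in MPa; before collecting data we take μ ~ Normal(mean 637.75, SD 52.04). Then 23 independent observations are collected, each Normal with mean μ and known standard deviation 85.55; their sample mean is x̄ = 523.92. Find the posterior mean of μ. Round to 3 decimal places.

Prior precision 1/τ₀² = 1/52.04² = 0.00036925; data precision n/σ² = 23/85.55² = 0.00314259.
Posterior precision = 0.00036925 + 0.00314259 = 0.00351184.
Posterior mean = (0.00036925·637.75 + 0.00314259·523.92) / 0.00351184 = 535.889.

Posterior mean ≈ 535.889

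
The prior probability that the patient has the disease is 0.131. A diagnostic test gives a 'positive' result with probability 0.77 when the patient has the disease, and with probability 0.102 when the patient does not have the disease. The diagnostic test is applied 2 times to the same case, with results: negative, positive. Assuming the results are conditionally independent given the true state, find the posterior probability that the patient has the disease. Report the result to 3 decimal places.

Let H be the event that the patient has the disease; start with P(H) = 0.131. P('positive'|H) = 0.77, P('positive'|¬H) = 0.102.
Update on result 1 ('negative'): P(H) ← 0.23·0.1310 / (0.23·0.1310 + 0.898·0.8690) = 0.030130/0.81049 = 0.0372.
Update on result 2 ('positive'): P(H) ← 0.77·0.0372 / (0.77·0.0372 + 0.102·0.9628) = 0.028625/0.12683 = 0.2257.

Posterior P(H) ≈ 0.226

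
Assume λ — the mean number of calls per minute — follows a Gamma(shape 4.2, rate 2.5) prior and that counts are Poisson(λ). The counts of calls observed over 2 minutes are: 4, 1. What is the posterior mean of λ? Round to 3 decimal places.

Posterior mean ≈ 2.044

The Poisson likelihood adds the total count to the shape and the number of exposure periods to the rate. Here ∑xᵢ = 5 and n = 2, so shape 4.2→9.2 and rate 2.5→4.5.
E[λ | data] = 9.2/4.5 = 2.044.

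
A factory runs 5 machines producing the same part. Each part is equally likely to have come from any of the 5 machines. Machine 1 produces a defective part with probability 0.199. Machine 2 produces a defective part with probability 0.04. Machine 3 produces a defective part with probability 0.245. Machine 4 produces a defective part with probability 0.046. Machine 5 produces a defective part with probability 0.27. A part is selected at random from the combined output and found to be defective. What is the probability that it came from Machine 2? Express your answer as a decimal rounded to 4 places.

Posterior probability ≈ 0.0500

Tabulate prior·likelihood by source: [1] prior 0.2, lik 0.199, product 0.03980; [2] prior 0.2, lik 0.04, product 0.008000; [3] prior 0.2, lik 0.245, product 0.04900; [4] prior 0.2, lik 0.046, product 0.009200; [5] prior 0.2, lik 0.27, product 0.05400.
Normalizing constant = 0.16000; the posterior for Machine 2 is its product over the sum, 0.008000/0.16000 = 0.0500.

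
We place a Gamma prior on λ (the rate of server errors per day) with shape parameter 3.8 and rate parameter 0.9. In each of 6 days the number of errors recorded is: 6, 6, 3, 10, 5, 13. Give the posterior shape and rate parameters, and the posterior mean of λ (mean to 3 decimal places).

Total count ∑xᵢ = 43 over n = 6 days.
Gamma is conjugate to the Poisson likelihood: posterior is Gamma(shape = 3.8+43 = 46.8, rate = 0.9+6 = 6.9).
E[λ | data] = 46.8/6.9 = 6.783.

Posterior: Gamma(shape=46.8, rate=6.9); mean ≈ 6.783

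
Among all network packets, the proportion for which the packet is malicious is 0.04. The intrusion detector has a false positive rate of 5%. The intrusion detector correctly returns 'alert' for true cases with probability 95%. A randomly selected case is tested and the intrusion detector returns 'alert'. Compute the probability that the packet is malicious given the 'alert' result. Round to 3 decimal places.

P(H | E) ≈ 0.442

Write H for 'the packet is malicious'. Prior odds H:¬H = 0.04/0.96 = 0.041667. For the 'alert' outcome, the likelihood ratio is 0.95/0.05 = 19.000.
Posterior odds = 0.041667 × 19.000 = 0.79167, so P(H|E) = 0.79167/(1+0.79167) = 0.442.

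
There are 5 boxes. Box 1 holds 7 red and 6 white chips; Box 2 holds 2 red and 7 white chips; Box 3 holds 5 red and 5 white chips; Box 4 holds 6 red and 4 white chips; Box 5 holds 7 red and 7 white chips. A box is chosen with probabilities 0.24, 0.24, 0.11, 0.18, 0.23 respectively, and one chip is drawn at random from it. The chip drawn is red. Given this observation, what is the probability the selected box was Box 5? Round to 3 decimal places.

Posterior probability ≈ 0.250

Tabulate prior·likelihood by source: [1] prior 0.24, lik 0.5385, product 0.1292; [2] prior 0.24, lik 0.2222, product 0.05333; [3] prior 0.11, lik 0.5, product 0.05500; [4] prior 0.18, lik 0.6, product 0.1080; [5] prior 0.23, lik 0.5, product 0.1150.
Normalizing constant = 0.46056; the posterior for Box 5 is its product over the sum, 0.1150/0.46056 = 0.250.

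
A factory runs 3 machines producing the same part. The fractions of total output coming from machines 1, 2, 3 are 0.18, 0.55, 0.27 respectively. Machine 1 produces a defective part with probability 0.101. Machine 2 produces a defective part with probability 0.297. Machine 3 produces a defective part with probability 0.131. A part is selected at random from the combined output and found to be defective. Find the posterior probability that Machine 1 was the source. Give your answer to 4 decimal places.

P(defective|M1) = 0.101; P(defective|M2) = 0.297; P(defective|M3) = 0.131.
Prior × likelihood for each source: 0.18·0.101=0.01818, 0.55·0.297=0.1633, 0.27·0.131=0.03537. Summing gives P(defective) = 0.21690.
P(Machine 1 | defective) = 0.01818 / 0.21690 = 0.0838.

Posterior probability ≈ 0.0838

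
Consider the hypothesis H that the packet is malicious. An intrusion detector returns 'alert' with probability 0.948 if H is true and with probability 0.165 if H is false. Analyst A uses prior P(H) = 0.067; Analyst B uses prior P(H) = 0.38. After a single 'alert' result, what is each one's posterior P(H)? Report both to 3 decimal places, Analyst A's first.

The likelihood ratio for an 'alert' result is 0.948/0.165 = 5.7455.
Analyst A: prior odds 0.067/0.933 = 0.071811; posterior odds 0.41259; posterior probability 0.292.
Analyst B: prior odds 0.38/0.62 = 0.61290; posterior odds 3.5214; posterior probability 0.779.

Analyst A: 0.292; Analyst B: 0.779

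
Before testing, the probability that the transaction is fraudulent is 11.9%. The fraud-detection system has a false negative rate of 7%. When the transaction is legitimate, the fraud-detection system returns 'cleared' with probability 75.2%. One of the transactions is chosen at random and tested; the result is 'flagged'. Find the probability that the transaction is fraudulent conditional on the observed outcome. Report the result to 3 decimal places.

P(H | E) ≈ 0.336

Write H for 'the transaction is fraudulent'. Prior odds H:¬H = 0.119/0.881 = 0.13507. For the 'flagged' outcome, the likelihood ratio is 0.93/0.248 = 3.7500.
Posterior odds = 0.13507 × 3.7500 = 0.50653, so P(H|E) = 0.50653/(1+0.50653) = 0.336.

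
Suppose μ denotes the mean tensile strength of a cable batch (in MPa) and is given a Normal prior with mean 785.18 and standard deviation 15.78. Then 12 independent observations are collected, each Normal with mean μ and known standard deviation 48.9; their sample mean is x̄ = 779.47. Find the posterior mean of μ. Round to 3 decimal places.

Posterior mean ≈ 782.008

Prior precision 1/τ₀² = 1/15.78² = 0.00401593; data precision n/σ² = 12/48.9² = 0.00501838.
Posterior precision = 0.00401593 + 0.00501838 = 0.00903431.
Posterior mean = (0.00401593·785.18 + 0.00501838·779.47) / 0.00903431 = 782.008.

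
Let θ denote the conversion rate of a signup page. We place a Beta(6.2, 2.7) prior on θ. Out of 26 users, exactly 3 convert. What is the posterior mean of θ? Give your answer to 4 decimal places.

The binomial likelihood is conjugate to the Beta prior: with 3 successes and 23 failures, the posterior is Beta(6.2+3, 2.7+23) = Beta(9.2, 25.7).
E[θ | data] = 9.2/(9.2+25.7) = 0.2636.

Posterior mean ≈ 0.2636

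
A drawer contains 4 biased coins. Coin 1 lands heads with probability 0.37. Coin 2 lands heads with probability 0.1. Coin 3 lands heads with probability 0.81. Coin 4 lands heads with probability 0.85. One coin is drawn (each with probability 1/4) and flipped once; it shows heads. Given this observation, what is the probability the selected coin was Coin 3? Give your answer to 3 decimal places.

Posterior probability ≈ 0.380

P(heads|C1) = 0.37; P(heads|C2) = 0.1; P(heads|C3) = 0.81; P(heads|C4) = 0.85.
Prior × likelihood for each source: 0.25·0.37=0.09250, 0.25·0.1=0.02500, 0.25·0.81=0.2025, 0.25·0.85=0.2125. Summing gives P(heads) = 0.53250.
P(Coin 3 | heads) = 0.2025 / 0.53250 = 0.380.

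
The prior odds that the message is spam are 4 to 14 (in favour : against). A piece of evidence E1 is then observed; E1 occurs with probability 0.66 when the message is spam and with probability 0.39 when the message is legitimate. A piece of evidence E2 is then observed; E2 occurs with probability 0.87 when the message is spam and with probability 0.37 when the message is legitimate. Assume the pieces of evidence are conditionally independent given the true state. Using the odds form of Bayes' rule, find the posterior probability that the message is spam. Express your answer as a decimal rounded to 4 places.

Prior odds = 4/14 = 0.28571.
Likelihood ratio for E1 = 0.66/0.39 = 1.6923.
Likelihood ratio for E2 = 0.87/0.37 = 2.3514.
Posterior odds = prior odds × LR₁ × LR₂ = 1.1369.
Posterior probability = odds/(1+odds) = 1.1369/2.1369 = 0.5320.

Posterior probability ≈ 0.5320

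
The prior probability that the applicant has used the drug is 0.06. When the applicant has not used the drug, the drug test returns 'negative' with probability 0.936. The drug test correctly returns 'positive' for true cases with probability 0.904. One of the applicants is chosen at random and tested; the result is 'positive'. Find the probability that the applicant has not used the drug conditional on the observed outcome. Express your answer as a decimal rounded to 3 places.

P(¬H | E) ≈ 0.526

Let H be the event that the applicant has used the drug. P(H) = 0.06, so P(¬H) = 0.94. With E the 'positive' result, P(E|H) = 0.904 and P(E|¬H) = 0.064.
P(E) = 0.904·0.06 + 0.064·0.94 = 0.054240 + 0.060160 = 0.11440.
By Bayes' theorem, P(H|E) = 0.054240 / 0.11440 = 0.474. Hence P(¬H|E) = 1 − 0.474 = 0.526.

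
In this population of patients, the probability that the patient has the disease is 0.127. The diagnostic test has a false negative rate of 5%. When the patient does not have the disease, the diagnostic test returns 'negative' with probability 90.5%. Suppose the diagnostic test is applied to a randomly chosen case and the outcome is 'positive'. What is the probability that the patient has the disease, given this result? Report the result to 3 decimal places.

Let H be the event that the patient has the disease. P(H) = 0.127, so P(¬H) = 0.873. With E the 'positive' result, P(E|H) = 0.95 and P(E|¬H) = 0.095.
P(E) = 0.95·0.127 + 0.095·0.873 = 0.12065 + 0.082935 = 0.20358.
By Bayes' theorem, P(H|E) = 0.12065 / 0.20358 = 0.593.

P(H | E) ≈ 0.593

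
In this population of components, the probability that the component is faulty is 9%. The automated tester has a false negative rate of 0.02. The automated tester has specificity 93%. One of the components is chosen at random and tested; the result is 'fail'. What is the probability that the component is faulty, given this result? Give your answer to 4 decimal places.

P(H | E) ≈ 0.5806

Write H for 'the component is faulty'. Prior odds H:¬H = 0.09/0.91 = 0.098901. For the 'fail' outcome, the likelihood ratio is 0.98/0.07 = 14.000.
Posterior odds = 0.098901 × 14.000 = 1.3846, so P(H|E) = 1.3846/(1+1.3846) = 0.5806.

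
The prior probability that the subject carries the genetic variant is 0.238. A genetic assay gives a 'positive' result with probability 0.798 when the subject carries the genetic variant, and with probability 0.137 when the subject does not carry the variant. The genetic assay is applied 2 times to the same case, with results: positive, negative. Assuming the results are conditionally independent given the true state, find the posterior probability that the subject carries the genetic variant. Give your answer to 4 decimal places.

Posterior P(H) ≈ 0.2987

With H the event that the subject carries the genetic variant, the joint likelihood of the observed sequence is P(data|H) = 0.798·0.202 = 0.16120 and P(data|¬H) = 0.137·0.863 = 0.11823.
Bayes: P(H|data) = 0.238·0.16120 / (0.238·0.16120 + 0.762·0.11823) = 0.038365/0.12846 = 0.2987.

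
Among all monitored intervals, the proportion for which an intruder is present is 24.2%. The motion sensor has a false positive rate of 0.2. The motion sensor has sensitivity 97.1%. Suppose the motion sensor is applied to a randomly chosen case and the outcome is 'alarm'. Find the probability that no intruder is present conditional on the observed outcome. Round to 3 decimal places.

P(¬H | E) ≈ 0.392

Write H for 'an intruder is present'. Prior odds H:¬H = 0.242/0.758 = 0.31926. For the 'alarm' outcome, the likelihood ratio is 0.971/0.2 = 4.8550.
Posterior odds = 0.31926 × 4.8550 = 1.5500, so P(H|E) = 1.5500/(1+1.5500) = 0.608. Then P(¬H|E) = 1 − 0.608 = 0.392.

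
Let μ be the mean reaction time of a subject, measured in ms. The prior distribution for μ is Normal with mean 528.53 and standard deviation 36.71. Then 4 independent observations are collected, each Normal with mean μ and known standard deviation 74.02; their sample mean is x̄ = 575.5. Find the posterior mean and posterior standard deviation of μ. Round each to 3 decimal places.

Posterior mean ≈ 551.824; posterior SD ≈ 26.063

With known σ, the Normal prior is conjugate. Weight on the data is w = (n/σ²)/(n/σ² + 1/τ₀²) = 0.00073007/(0.00073007+0.00074205) = 0.49593.
Posterior mean = w·x̄ + (1−w)·μ₀ = 0.49593·575.5 + 0.50407·528.53 = 551.824. Posterior variance = 1/(0.00073007+0.00074205) = 679.296, so SD = 26.063.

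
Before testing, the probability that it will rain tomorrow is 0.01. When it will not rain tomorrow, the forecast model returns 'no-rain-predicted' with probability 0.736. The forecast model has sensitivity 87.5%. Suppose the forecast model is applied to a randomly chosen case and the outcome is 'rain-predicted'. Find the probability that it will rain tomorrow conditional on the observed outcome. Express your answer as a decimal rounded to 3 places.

Let H be the event that it will rain tomorrow. P(H) = 0.01, so P(¬H) = 0.99. With E the 'rain-predicted' result, P(E|H) = 0.875 and P(E|¬H) = 0.264.
P(E) = 0.875·0.01 + 0.264·0.99 = 0.0087500 + 0.26136 = 0.27011.
By Bayes' theorem, P(H|E) = 0.0087500 / 0.27011 = 0.032.

P(H | E) ≈ 0.032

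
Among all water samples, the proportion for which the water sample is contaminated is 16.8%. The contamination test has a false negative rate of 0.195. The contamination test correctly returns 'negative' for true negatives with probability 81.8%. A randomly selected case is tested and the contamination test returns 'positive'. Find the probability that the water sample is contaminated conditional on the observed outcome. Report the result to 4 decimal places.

Let H be the event that the water sample is contaminated. P(H) = 0.168, so P(¬H) = 0.832. With E the 'positive' result, P(E|H) = 0.805 and P(E|¬H) = 0.182.
P(E) = 0.805·0.168 + 0.182·0.832 = 0.13524 + 0.15142 = 0.28666.
By Bayes' theorem, P(H|E) = 0.13524 / 0.28666 = 0.4718.

P(H | E) ≈ 0.4718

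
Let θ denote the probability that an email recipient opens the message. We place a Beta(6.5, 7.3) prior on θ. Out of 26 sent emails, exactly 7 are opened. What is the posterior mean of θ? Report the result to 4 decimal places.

The binomial likelihood is conjugate to the Beta prior: with 7 successes and 19 failures, the posterior is Beta(6.5+7, 7.3+19) = Beta(13.5, 26.3).
Posterior mean = α/(α+β) = 13.5/39.8 = 0.3392.

Posterior mean ≈ 0.3392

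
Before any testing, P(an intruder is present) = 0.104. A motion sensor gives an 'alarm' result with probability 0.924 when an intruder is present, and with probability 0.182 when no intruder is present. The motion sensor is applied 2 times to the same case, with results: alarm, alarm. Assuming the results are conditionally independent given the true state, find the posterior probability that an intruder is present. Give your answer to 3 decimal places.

Posterior P(H) ≈ 0.749

With H the event that an intruder is present, the joint likelihood of the observed sequence is P(data|H) = 0.924·0.924 = 0.85378 and P(data|¬H) = 0.182·0.182 = 0.033124.
Bayes: P(H|data) = 0.104·0.85378 / (0.104·0.85378 + 0.896·0.033124) = 0.088793/0.11847 = 0.7495.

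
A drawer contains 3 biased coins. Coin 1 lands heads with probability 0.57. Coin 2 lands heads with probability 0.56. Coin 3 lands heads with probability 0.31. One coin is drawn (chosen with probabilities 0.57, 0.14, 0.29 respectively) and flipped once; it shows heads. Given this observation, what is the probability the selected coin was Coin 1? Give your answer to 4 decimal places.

Posterior probability ≈ 0.6588

P(heads|C1) = 0.57; P(heads|C2) = 0.56; P(heads|C3) = 0.31.
Prior × likelihood for each source: 0.57·0.57=0.3249, 0.14·0.56=0.07840, 0.29·0.31=0.08990. Summing gives P(heads) = 0.49320.
P(Coin 1 | heads) = 0.3249 / 0.49320 = 0.6588.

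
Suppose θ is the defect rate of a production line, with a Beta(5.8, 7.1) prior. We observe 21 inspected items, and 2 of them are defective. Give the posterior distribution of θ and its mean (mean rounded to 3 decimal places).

Posterior: Beta(7.8, 26.1); mean ≈ 0.230

Observing 2 successes and 19 failures updates Beta(5.8, 7.1) by adding the success and failure counts to the two shape parameters: α = 5.8+2 = 7.8, β = 7.1+19 = 26.1.
E[θ | data] = 7.8/(7.8+26.1) = 0.230.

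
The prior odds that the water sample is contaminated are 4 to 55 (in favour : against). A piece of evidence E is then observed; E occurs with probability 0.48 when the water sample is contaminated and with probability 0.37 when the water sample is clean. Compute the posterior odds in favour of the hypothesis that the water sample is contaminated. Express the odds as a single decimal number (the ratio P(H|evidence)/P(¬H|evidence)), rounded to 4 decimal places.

Prior odds = 4/55 = 0.072727.
Likelihood ratio for E = 0.48/0.37 = 1.2973.
Posterior odds = prior odds × LR = 0.094349.

Posterior odds ≈ 0.0943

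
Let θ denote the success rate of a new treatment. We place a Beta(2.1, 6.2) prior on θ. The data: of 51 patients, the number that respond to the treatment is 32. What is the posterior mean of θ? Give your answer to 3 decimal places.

The binomial likelihood is conjugate to the Beta prior: with 32 successes and 19 failures, the posterior is Beta(2.1+32, 6.2+19) = Beta(34.1, 25.2).
E[θ | data] = 34.1/(34.1+25.2) = 0.575.

Posterior mean ≈ 0.575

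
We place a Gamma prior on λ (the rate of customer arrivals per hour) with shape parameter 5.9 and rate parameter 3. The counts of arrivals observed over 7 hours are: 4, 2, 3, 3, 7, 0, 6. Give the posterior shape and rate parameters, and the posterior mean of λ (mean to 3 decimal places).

Total count ∑xᵢ = 25 over n = 7 hours.
Gamma is conjugate to the Poisson likelihood: posterior is Gamma(shape = 5.9+25 = 30.9, rate = 3+7 = 10).
Posterior mean = shape/rate = 30.9/10 = 3.090.

Posterior: Gamma(shape=30.9, rate=10); mean ≈ 3.090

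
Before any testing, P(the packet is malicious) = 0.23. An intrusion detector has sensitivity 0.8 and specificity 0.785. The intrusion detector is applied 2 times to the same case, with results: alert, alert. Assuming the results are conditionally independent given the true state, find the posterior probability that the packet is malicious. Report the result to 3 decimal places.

Posterior P(H) ≈ 0.805

With H the event that the packet is malicious, the joint likelihood of the observed sequence is P(data|H) = 0.8·0.8 = 0.64000 and P(data|¬H) = 0.215·0.215 = 0.046225.
Bayes: P(H|data) = 0.23·0.64000 / (0.23·0.64000 + 0.77·0.046225) = 0.14720/0.18279 = 0.8053.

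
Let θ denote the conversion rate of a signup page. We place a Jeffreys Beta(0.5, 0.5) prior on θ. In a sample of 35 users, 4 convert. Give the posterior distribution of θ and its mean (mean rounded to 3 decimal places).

Observing 4 successes and 31 failures updates Beta(0.5, 0.5) by adding the success and failure counts to the two shape parameters: α = 0.5+4 = 4.5, β = 0.5+31 = 31.5.
Posterior mean = α/(α+β) = 4.5/36 = 0.125.

Posterior: Beta(4.5, 31.5); mean ≈ 0.125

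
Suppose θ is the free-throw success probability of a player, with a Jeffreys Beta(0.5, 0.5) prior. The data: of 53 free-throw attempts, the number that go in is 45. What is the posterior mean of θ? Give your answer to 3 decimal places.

Posterior mean ≈ 0.843

Observing 45 successes and 8 failures updates Beta(0.5, 0.5) by adding the success and failure counts to the two shape parameters: α = 0.5+45 = 45.5, β = 0.5+8 = 8.5.
E[θ | data] = 45.5/(45.5+8.5) = 0.843.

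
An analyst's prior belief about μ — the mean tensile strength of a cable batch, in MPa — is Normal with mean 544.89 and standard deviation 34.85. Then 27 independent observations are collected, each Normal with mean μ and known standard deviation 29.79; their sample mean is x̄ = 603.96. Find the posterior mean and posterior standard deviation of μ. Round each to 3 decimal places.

With known σ, the Normal prior is conjugate. Weight on the data is w = (n/σ²)/(n/σ² + 1/τ₀²) = 0.0304245/(0.0304245+0.00082337) = 0.97365.
Posterior mean = w·x̄ + (1−w)·μ₀ = 0.97365·603.96 + 0.026350·544.89 = 602.404. Posterior variance = 1/(0.0304245+0.00082337) = 32.0022, so SD = 5.657.

Posterior mean ≈ 602.404; posterior SD ≈ 5.657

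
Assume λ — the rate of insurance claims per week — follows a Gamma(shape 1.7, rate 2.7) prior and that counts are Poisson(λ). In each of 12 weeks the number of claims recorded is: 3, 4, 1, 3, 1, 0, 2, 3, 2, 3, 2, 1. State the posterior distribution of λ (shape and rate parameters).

Posterior: Gamma(shape=26.7, rate=14.7)

Total count ∑xᵢ = 25 over n = 12 weeks.
Gamma is conjugate to the Poisson likelihood: posterior is Gamma(shape = 1.7+25 = 26.7, rate = 2.7+12 = 14.7).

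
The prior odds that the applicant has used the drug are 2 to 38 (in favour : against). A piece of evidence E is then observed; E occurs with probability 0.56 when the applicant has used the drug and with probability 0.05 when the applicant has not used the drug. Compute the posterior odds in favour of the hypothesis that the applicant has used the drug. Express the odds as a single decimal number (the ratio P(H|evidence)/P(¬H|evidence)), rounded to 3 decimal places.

Prior odds = 2/38 = 0.052632. In log-odds, ln(0.052632) = -2.9444.
Add log likelihood ratio: ln(11.200) = 2.4159.
Posterior log-odds = -0.52853, so posterior odds = exp(-0.52853) = 0.58947.

Posterior odds ≈ 0.589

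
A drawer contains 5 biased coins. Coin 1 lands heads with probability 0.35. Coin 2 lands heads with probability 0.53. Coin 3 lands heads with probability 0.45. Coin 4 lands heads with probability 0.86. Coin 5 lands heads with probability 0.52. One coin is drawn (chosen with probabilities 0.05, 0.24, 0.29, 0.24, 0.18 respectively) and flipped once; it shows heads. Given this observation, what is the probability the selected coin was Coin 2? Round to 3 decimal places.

Tabulate prior·likelihood by source: [1] prior 0.05, lik 0.35, product 0.01750; [2] prior 0.24, lik 0.53, product 0.1272; [3] prior 0.29, lik 0.45, product 0.1305; [4] prior 0.24, lik 0.86, product 0.2064; [5] prior 0.18, lik 0.52, product 0.09360.
Normalizing constant = 0.57520; the posterior for Coin 2 is its product over the sum, 0.1272/0.57520 = 0.221.

Posterior probability ≈ 0.221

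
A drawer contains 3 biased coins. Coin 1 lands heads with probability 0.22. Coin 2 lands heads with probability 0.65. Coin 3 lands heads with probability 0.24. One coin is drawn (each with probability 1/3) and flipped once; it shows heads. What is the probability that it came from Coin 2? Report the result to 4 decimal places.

Tabulate prior·likelihood by source: [1] prior 0.333333, lik 0.22, product 0.07333; [2] prior 0.333333, lik 0.65, product 0.2167; [3] prior 0.333333, lik 0.24, product 0.08000.
Normalizing constant = 0.37000; the posterior for Coin 2 is its product over the sum, 0.2167/0.37000 = 0.5856.

Posterior probability ≈ 0.5856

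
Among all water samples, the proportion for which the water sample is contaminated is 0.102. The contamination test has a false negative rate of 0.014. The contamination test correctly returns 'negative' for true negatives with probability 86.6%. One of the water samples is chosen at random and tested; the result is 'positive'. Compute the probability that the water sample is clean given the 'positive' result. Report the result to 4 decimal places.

Let H be the event that the water sample is contaminated. P(H) = 0.102, so P(¬H) = 0.898. With E the 'positive' result, P(E|H) = 0.986 and P(E|¬H) = 0.134.
P(E) = 0.986·0.102 + 0.134·0.898 = 0.10057 + 0.12033 = 0.22090.
By Bayes' theorem, P(H|E) = 0.10057 / 0.22090 = 0.4553. Hence P(¬H|E) = 1 − 0.4553 = 0.5447.

P(¬H | E) ≈ 0.5447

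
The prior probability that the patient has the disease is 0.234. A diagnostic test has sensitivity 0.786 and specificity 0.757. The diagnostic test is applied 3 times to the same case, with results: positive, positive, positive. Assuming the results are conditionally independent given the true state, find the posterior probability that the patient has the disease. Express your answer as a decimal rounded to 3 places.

Let H be the event that the patient has the disease; start with P(H) = 0.234. P('positive'|H) = 0.786, P('positive'|¬H) = 0.243.
Update on result 1 ('positive'): P(H) ← 0.786·0.2340 / (0.786·0.2340 + 0.243·0.7660) = 0.18392/0.37006 = 0.4970.
Update on result 2 ('positive'): P(H) ← 0.786·0.4970 / (0.786·0.4970 + 0.243·0.5030) = 0.39065/0.51288 = 0.7617.
Update on result 3 ('positive'): P(H) ← 0.786·0.7617 / (0.786·0.7617 + 0.243·0.2383) = 0.59868/0.65659 = 0.9118.

Posterior P(H) ≈ 0.912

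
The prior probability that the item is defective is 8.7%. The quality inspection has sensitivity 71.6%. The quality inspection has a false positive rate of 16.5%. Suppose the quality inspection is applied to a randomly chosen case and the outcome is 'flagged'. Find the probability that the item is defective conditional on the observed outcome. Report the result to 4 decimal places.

Write H for 'the item is defective'. Prior odds H:¬H = 0.087/0.913 = 0.095290. For the 'flagged' outcome, the likelihood ratio is 0.716/0.165 = 4.3394.
Posterior odds = 0.095290 × 4.3394 = 0.41350, so P(H|E) = 0.41350/(1+0.41350) = 0.2925.

P(H | E) ≈ 0.2925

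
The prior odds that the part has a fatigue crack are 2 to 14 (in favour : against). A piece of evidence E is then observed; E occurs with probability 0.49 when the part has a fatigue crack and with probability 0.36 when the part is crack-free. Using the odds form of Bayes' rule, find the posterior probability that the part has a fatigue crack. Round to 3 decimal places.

Prior odds = 2/14 = 0.14286.
Likelihood ratio for E = 0.49/0.36 = 1.3611.
Posterior odds = prior odds × LR = 0.19444.
Posterior probability = odds/(1+odds) = 0.19444/1.1944 = 0.163.

Posterior probability ≈ 0.163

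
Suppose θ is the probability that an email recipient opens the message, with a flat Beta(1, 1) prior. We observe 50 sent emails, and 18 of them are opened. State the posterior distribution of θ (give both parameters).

Observing 18 successes and 32 failures updates Beta(1, 1) by adding the success and failure counts to the two shape parameters: α = 1+18 = 19, β = 1+32 = 33.

Posterior: Beta(19, 33)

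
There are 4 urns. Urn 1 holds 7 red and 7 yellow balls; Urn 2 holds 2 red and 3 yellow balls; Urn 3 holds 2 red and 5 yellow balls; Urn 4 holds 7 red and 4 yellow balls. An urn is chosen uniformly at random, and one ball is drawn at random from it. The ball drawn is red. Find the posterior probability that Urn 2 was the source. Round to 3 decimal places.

P(red|Urn 1) = 0.5; P(red|Urn 2) = 0.4; P(red|Urn 3) = 0.2857; P(red|Urn 4) = 0.6364.
Prior × likelihood for each source: 0.25·0.5=0.1250, 0.25·0.4=0.1000, 0.25·0.2857=0.07143, 0.25·0.6364=0.1591. Summing gives P(red) = 0.45552.
P(Urn 2 | red) = 0.1000 / 0.45552 = 0.220.

Posterior probability ≈ 0.220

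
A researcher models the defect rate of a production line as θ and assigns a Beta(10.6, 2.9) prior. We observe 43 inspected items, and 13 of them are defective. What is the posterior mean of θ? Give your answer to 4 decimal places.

Observing 13 successes and 30 failures updates Beta(10.6, 2.9) by adding the success and failure counts to the two shape parameters: α = 10.6+13 = 23.6, β = 2.9+30 = 32.9.
E[θ | data] = 23.6/(23.6+32.9) = 0.4177.

Posterior mean ≈ 0.4177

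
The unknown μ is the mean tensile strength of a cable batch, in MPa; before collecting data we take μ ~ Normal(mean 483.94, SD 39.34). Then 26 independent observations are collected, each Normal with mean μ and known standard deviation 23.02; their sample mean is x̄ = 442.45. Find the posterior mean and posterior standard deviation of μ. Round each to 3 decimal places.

Posterior mean ≈ 442.989; posterior SD ≈ 4.485

With known σ, the Normal prior is conjugate. Weight on the data is w = (n/σ²)/(n/σ² + 1/τ₀²) = 0.0490640/(0.0490640+0.00064615) = 0.98700.
Posterior mean = w·x̄ + (1−w)·μ₀ = 0.98700·442.45 + 0.012998·483.94 = 442.989. Posterior variance = 1/(0.0490640+0.00064615) = 20.1166, so SD = 4.485.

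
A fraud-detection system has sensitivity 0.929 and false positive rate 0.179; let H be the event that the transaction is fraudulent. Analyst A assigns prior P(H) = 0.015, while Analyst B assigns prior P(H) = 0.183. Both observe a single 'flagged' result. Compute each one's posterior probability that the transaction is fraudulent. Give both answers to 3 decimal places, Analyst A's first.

Analyst A: 0.073; Analyst B: 0.538

P('+'|H) = 0.929, P('+'|¬H) = 0.179.
Analyst A: numerator 0.929·0.015 = 0.013935; evidence = 0.013935+0.179·0.985 = 0.19025; posterior = 0.073.
Analyst B: numerator 0.929·0.183 = 0.17001; evidence = 0.17001+0.179·0.817 = 0.31625; posterior = 0.538.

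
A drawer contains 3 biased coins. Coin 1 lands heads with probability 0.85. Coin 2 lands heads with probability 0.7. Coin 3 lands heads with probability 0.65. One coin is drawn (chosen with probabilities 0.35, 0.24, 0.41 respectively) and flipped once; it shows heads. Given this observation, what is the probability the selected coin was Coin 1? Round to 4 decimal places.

Posterior probability ≈ 0.4064

P(heads|C1) = 0.85; P(heads|C2) = 0.7; P(heads|C3) = 0.65.
Prior × likelihood for each source: 0.35·0.85=0.2975, 0.24·0.7=0.1680, 0.41·0.65=0.2665. Summing gives P(heads) = 0.73200.
P(Coin 1 | heads) = 0.2975 / 0.73200 = 0.4064.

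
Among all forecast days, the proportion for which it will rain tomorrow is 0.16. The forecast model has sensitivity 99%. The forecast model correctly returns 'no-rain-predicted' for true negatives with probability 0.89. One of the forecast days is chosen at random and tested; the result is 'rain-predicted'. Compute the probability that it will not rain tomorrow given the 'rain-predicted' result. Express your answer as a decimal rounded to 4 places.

P(¬H | E) ≈ 0.3684

Write H for 'it will rain tomorrow'. Prior odds H:¬H = 0.16/0.84 = 0.19048. For the 'rain-predicted' outcome, the likelihood ratio is 0.99/0.11 = 9.0000.
Posterior odds = 0.19048 × 9.0000 = 1.7143, so P(H|E) = 1.7143/(1+1.7143) = 0.6316. Then P(¬H|E) = 1 − 0.6316 = 0.3684.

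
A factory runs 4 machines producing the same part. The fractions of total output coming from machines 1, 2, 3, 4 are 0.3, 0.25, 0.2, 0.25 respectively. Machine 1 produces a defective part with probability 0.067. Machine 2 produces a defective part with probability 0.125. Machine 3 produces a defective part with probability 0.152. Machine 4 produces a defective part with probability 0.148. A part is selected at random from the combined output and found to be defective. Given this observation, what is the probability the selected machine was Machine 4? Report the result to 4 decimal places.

Tabulate prior·likelihood by source: [1] prior 0.3, lik 0.067, product 0.02010; [2] prior 0.25, lik 0.125, product 0.03125; [3] prior 0.2, lik 0.152, product 0.03040; [4] prior 0.25, lik 0.148, product 0.03700.
Normalizing constant = 0.11875; the posterior for Machine 4 is its product over the sum, 0.03700/0.11875 = 0.3116.

Posterior probability ≈ 0.3116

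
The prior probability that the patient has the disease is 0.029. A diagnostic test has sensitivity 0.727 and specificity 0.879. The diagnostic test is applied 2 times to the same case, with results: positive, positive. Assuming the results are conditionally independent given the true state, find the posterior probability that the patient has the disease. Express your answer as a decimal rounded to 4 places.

Posterior P(H) ≈ 0.5188

With H the event that the patient has the disease, the joint likelihood of the observed sequence is P(data|H) = 0.727·0.727 = 0.52853 and P(data|¬H) = 0.121·0.121 = 0.014641.
Bayes: P(H|data) = 0.029·0.52853 / (0.029·0.52853 + 0.971·0.014641) = 0.015327/0.029544 = 0.5188.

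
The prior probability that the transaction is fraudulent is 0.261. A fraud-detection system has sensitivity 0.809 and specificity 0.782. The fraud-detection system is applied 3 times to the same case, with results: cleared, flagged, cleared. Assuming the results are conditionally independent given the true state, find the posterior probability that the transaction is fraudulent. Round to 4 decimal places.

Posterior P(H) ≈ 0.0725

With H the event that the transaction is fraudulent, the joint likelihood of the observed sequence is P(data|H) = 0.191·0.809·0.191 = 0.029513 and P(data|¬H) = 0.782·0.218·0.782 = 0.13331.
Bayes: P(H|data) = 0.261·0.029513 / (0.261·0.029513 + 0.739·0.13331) = 0.0077029/0.10622 = 0.0725.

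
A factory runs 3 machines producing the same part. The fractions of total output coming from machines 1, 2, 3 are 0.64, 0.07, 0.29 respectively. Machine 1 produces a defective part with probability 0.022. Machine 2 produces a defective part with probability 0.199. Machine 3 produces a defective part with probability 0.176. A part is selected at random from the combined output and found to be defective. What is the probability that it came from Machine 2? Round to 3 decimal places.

Tabulate prior·likelihood by source: [1] prior 0.64, lik 0.022, product 0.01408; [2] prior 0.07, lik 0.199, product 0.01393; [3] prior 0.29, lik 0.176, product 0.05104.
Normalizing constant = 0.079050; the posterior for Machine 2 is its product over the sum, 0.01393/0.079050 = 0.176.

Posterior probability ≈ 0.176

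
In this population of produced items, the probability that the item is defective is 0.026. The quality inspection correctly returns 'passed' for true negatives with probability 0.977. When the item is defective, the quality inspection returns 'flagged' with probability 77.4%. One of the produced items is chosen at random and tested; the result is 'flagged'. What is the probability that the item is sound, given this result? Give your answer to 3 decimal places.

P(¬H | E) ≈ 0.527

Let H be the event that the item is defective. P(H) = 0.026, so P(¬H) = 0.974. With E the 'flagged' result, P(E|H) = 0.774 and P(E|¬H) = 0.023.
P(E) = 0.774·0.026 + 0.023·0.974 = 0.020124 + 0.022402 = 0.042526.
By Bayes' theorem, P(H|E) = 0.020124 / 0.042526 = 0.473. Hence P(¬H|E) = 1 − 0.473 = 0.527.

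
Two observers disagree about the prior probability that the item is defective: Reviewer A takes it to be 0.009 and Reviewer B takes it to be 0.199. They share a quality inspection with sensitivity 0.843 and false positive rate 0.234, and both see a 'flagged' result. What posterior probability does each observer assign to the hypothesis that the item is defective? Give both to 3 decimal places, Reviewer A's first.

Reviewer A: 0.032; Reviewer B: 0.472

The likelihood ratio for a 'flagged' result is 0.843/0.234 = 3.6026.
Reviewer A: prior odds 0.009/0.991 = 0.0090817; posterior odds 0.032718; posterior probability 0.032.
Reviewer B: prior odds 0.199/0.801 = 0.24844; posterior odds 0.89502; posterior probability 0.472.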